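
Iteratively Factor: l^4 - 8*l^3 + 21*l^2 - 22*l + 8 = (l - 1)*(l^3 - 7*l^2 + 14*l - 8) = (l - 4)*(l - 1)*(l^2 - 3*l + 2) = (l - 4)*(l - 1)^2*(l - 2)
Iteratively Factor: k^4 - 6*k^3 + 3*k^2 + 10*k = (k - 2)*(k^3 - 4*k^2 - 5*k) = (k - 5)*(k - 2)*(k^2 + k) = k*(k - 5)*(k - 2)*(k + 1)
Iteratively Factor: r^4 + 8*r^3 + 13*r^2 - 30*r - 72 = (r + 3)*(r^3 + 5*r^2 - 2*r - 24) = (r + 3)^2*(r^2 + 2*r - 8) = (r + 3)^2*(r + 4)*(r - 2)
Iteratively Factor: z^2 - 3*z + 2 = (z - 1)*(z - 2)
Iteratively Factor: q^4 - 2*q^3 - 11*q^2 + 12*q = (q - 4)*(q^3 + 2*q^2 - 3*q) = (q - 4)*(q + 3)*(q^2 - q) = q*(q - 4)*(q + 3)*(q - 1)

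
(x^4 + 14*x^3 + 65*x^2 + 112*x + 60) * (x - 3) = x^5 + 11*x^4 + 23*x^3 - 83*x^2 - 276*x - 180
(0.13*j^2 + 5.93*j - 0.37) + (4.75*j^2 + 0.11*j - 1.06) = 4.88*j^2 + 6.04*j - 1.43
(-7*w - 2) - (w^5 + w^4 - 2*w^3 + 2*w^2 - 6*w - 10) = -w^5 - w^4 + 2*w^3 - 2*w^2 - w + 8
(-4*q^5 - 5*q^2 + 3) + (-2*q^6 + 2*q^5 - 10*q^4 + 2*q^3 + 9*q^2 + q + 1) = -2*q^6 - 2*q^5 - 10*q^4 + 2*q^3 + 4*q^2 + q + 4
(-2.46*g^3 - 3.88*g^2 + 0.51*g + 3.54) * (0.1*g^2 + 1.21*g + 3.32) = -0.246*g^5 - 3.3646*g^4 - 12.811*g^3 - 11.9105*g^2 + 5.9766*g + 11.7528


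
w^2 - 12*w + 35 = (w - 7)*(w - 5)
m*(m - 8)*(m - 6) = m^3 - 14*m^2 + 48*m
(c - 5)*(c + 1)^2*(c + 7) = c^4 + 4*c^3 - 30*c^2 - 68*c - 35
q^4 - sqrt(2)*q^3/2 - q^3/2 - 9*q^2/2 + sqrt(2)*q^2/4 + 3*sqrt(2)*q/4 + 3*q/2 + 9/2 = (q - 3/2)*(q + 1)*(q - 3*sqrt(2)/2)*(q + sqrt(2))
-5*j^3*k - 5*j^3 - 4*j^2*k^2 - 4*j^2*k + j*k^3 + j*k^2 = (-5*j + k)*(j + k)*(j*k + j)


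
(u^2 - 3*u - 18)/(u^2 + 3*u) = (u - 6)/u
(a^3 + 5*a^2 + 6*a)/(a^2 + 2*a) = a + 3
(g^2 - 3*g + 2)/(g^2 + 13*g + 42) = (g^2 - 3*g + 2)/(g^2 + 13*g + 42)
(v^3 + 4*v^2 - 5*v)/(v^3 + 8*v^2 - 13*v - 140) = v*(v - 1)/(v^2 + 3*v - 28)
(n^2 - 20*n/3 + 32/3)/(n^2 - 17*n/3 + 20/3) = (3*n - 8)/(3*n - 5)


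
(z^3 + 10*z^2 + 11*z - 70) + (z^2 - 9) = z^3 + 11*z^2 + 11*z - 79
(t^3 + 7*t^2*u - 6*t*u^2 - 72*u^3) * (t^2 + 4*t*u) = t^5 + 11*t^4*u + 22*t^3*u^2 - 96*t^2*u^3 - 288*t*u^4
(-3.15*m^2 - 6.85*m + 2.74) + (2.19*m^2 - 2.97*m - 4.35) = -0.96*m^2 - 9.82*m - 1.61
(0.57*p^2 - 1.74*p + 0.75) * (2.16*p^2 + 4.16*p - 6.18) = 1.2312*p^4 - 1.3872*p^3 - 9.141*p^2 + 13.8732*p - 4.635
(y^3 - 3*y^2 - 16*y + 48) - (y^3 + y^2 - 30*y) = -4*y^2 + 14*y + 48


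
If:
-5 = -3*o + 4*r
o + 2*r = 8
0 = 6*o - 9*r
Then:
No Solution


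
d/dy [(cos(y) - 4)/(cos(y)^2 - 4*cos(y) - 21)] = (cos(y)^2 - 8*cos(y) + 37)*sin(y)/(sin(y)^2 + 4*cos(y) + 20)^2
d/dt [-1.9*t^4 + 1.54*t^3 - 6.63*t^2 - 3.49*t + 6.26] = -7.6*t^3 + 4.62*t^2 - 13.26*t - 3.49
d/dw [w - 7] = 1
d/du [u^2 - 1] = 2*u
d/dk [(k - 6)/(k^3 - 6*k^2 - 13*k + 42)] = (k^3 - 6*k^2 - 13*k + (k - 6)*(-3*k^2 + 12*k + 13) + 42)/(k^3 - 6*k^2 - 13*k + 42)^2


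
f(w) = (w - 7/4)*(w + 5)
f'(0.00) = 3.25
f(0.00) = -8.75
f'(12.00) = 27.25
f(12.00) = 174.25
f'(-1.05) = 1.15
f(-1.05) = -11.06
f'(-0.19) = 2.87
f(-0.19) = -9.33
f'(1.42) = 6.09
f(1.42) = -2.12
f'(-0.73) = 1.79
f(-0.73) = -10.59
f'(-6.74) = -10.23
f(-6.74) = 14.77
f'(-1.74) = -0.23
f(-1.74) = -11.38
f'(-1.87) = -0.49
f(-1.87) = -11.33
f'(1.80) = 6.85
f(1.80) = 0.34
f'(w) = 2*w + 13/4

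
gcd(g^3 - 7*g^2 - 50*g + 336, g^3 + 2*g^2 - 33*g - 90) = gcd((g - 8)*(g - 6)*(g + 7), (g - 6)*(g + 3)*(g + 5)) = g - 6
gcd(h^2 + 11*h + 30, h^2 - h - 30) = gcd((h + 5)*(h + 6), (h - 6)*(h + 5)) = h + 5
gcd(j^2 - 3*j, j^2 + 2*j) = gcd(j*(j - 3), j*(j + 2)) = j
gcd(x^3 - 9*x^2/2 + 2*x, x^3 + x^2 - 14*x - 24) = x - 4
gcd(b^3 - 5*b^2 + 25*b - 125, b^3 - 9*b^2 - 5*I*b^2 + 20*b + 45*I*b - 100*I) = b^2 + b*(-5 - 5*I) + 25*I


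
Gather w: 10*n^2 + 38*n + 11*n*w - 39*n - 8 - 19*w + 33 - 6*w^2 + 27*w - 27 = 10*n^2 - n - 6*w^2 + w*(11*n + 8) - 2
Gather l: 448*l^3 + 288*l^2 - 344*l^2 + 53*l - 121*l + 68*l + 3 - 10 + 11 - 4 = 448*l^3 - 56*l^2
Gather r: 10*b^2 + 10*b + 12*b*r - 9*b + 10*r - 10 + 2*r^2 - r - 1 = 10*b^2 + b + 2*r^2 + r*(12*b + 9) - 11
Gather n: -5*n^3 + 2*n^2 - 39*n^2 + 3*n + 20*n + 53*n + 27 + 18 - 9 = -5*n^3 - 37*n^2 + 76*n + 36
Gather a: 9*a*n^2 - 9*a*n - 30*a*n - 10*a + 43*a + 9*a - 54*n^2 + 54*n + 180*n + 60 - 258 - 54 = a*(9*n^2 - 39*n + 42) - 54*n^2 + 234*n - 252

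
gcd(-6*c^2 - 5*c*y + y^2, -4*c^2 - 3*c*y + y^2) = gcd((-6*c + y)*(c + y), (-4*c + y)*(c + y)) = c + y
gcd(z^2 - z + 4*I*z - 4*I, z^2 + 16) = z + 4*I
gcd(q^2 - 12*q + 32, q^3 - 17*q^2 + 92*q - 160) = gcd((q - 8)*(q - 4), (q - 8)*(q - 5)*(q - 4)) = q^2 - 12*q + 32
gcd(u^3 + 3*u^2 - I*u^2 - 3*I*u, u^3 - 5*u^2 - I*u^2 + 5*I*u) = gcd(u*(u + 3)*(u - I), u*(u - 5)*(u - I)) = u^2 - I*u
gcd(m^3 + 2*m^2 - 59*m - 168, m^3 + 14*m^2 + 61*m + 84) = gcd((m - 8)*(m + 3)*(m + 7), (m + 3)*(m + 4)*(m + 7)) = m^2 + 10*m + 21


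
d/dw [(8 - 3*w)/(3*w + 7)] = -45/(3*w + 7)^2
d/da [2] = 0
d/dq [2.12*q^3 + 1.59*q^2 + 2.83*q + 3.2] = 6.36*q^2 + 3.18*q + 2.83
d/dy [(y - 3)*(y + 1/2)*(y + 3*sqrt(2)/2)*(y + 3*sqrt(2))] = 4*y^3 - 15*y^2/2 + 27*sqrt(2)*y^2/2 - 45*sqrt(2)*y/2 + 15*y - 45/2 - 27*sqrt(2)/4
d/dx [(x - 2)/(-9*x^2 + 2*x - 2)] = (9*x^2 - 36*x + 2)/(81*x^4 - 36*x^3 + 40*x^2 - 8*x + 4)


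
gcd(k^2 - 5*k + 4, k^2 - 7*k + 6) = k - 1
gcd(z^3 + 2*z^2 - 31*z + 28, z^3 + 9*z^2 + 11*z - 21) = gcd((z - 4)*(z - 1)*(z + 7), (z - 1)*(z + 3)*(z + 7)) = z^2 + 6*z - 7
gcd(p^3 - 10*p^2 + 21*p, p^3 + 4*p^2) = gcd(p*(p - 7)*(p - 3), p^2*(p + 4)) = p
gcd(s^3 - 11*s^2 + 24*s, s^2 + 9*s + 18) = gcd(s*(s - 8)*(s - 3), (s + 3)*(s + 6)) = 1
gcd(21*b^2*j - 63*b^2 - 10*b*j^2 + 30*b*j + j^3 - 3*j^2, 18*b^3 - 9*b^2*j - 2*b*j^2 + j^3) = 3*b - j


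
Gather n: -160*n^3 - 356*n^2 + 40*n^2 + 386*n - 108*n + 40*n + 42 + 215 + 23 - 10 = -160*n^3 - 316*n^2 + 318*n + 270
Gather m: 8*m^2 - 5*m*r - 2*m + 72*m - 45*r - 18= 8*m^2 + m*(70 - 5*r) - 45*r - 18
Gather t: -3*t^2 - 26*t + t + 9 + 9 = -3*t^2 - 25*t + 18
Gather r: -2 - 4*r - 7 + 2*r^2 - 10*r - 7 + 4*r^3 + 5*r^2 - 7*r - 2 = 4*r^3 + 7*r^2 - 21*r - 18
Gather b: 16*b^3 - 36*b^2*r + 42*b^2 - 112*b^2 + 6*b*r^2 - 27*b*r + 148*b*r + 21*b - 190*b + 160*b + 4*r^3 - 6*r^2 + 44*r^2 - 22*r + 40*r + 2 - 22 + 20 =16*b^3 + b^2*(-36*r - 70) + b*(6*r^2 + 121*r - 9) + 4*r^3 + 38*r^2 + 18*r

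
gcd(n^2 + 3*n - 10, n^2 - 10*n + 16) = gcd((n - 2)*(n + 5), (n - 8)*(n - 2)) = n - 2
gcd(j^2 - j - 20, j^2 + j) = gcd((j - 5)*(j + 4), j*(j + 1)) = 1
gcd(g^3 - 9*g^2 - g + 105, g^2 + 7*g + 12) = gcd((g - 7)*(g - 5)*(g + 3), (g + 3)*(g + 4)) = g + 3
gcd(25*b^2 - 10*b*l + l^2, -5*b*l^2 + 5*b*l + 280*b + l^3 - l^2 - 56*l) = 5*b - l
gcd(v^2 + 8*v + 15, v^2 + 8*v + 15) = v^2 + 8*v + 15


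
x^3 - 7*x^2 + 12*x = x*(x - 4)*(x - 3)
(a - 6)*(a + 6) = a^2 - 36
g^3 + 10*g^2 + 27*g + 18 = (g + 1)*(g + 3)*(g + 6)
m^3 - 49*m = m*(m - 7)*(m + 7)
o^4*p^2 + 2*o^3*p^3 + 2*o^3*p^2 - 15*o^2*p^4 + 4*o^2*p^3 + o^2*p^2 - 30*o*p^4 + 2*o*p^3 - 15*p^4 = (o - 3*p)*(o + 5*p)*(o*p + p)^2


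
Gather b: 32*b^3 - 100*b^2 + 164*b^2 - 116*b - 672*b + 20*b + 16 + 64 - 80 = 32*b^3 + 64*b^2 - 768*b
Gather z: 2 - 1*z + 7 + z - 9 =0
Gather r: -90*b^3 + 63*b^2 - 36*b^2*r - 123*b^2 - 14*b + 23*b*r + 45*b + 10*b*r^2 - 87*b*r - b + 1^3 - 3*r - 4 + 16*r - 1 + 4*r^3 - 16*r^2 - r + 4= -90*b^3 - 60*b^2 + 30*b + 4*r^3 + r^2*(10*b - 16) + r*(-36*b^2 - 64*b + 12)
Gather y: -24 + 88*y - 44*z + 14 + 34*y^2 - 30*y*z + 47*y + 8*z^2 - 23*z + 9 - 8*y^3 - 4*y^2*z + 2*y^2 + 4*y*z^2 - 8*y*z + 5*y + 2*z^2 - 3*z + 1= -8*y^3 + y^2*(36 - 4*z) + y*(4*z^2 - 38*z + 140) + 10*z^2 - 70*z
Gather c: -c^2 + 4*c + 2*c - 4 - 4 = -c^2 + 6*c - 8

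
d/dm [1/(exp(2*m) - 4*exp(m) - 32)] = 2*(2 - exp(m))*exp(m)/(-exp(2*m) + 4*exp(m) + 32)^2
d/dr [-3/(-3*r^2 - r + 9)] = 3*(-6*r - 1)/(3*r^2 + r - 9)^2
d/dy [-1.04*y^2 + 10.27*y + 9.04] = 10.27 - 2.08*y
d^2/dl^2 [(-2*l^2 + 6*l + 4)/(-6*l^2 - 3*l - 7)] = 8*(-63*l^3 - 171*l^2 + 135*l + 89)/(216*l^6 + 324*l^5 + 918*l^4 + 783*l^3 + 1071*l^2 + 441*l + 343)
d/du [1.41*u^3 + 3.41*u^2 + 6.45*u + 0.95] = 4.23*u^2 + 6.82*u + 6.45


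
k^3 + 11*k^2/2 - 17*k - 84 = (k - 4)*(k + 7/2)*(k + 6)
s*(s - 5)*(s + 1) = s^3 - 4*s^2 - 5*s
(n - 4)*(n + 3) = n^2 - n - 12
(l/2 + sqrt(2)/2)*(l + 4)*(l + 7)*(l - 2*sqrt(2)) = l^4/2 - sqrt(2)*l^3/2 + 11*l^3/2 - 11*sqrt(2)*l^2/2 + 12*l^2 - 22*l - 14*sqrt(2)*l - 56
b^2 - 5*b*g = b*(b - 5*g)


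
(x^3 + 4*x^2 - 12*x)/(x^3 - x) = (x^2 + 4*x - 12)/(x^2 - 1)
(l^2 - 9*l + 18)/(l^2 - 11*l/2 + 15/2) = 2*(l - 6)/(2*l - 5)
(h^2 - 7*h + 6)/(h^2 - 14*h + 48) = (h - 1)/(h - 8)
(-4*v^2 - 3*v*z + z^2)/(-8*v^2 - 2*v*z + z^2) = (v + z)/(2*v + z)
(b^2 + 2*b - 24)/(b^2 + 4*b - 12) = (b - 4)/(b - 2)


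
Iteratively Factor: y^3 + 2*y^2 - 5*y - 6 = (y + 3)*(y^2 - y - 2) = (y - 2)*(y + 3)*(y + 1)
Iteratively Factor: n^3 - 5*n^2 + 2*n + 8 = (n + 1)*(n^2 - 6*n + 8) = (n - 2)*(n + 1)*(n - 4)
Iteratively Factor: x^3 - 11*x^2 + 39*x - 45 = (x - 3)*(x^2 - 8*x + 15) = (x - 5)*(x - 3)*(x - 3)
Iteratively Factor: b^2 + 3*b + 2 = (b + 1)*(b + 2)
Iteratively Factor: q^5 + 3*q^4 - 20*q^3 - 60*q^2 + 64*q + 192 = (q - 4)*(q^4 + 7*q^3 + 8*q^2 - 28*q - 48) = (q - 4)*(q + 3)*(q^3 + 4*q^2 - 4*q - 16) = (q - 4)*(q + 3)*(q + 4)*(q^2 - 4) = (q - 4)*(q + 2)*(q + 3)*(q + 4)*(q - 2)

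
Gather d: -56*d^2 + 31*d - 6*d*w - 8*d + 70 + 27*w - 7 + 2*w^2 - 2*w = -56*d^2 + d*(23 - 6*w) + 2*w^2 + 25*w + 63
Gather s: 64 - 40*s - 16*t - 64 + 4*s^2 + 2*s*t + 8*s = 4*s^2 + s*(2*t - 32) - 16*t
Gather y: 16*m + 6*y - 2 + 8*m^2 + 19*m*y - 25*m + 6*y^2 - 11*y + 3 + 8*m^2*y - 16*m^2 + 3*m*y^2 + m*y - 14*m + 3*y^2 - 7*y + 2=-8*m^2 - 23*m + y^2*(3*m + 9) + y*(8*m^2 + 20*m - 12) + 3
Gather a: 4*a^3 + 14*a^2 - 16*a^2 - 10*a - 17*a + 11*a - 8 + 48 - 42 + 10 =4*a^3 - 2*a^2 - 16*a + 8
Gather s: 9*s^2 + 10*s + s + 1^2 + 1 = 9*s^2 + 11*s + 2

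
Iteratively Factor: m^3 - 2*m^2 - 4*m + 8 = (m - 2)*(m^2 - 4) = (m - 2)*(m + 2)*(m - 2)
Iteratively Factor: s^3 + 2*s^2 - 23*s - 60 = (s + 3)*(s^2 - s - 20) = (s + 3)*(s + 4)*(s - 5)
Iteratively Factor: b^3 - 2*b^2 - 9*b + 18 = (b + 3)*(b^2 - 5*b + 6) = (b - 2)*(b + 3)*(b - 3)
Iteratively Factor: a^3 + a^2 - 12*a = (a + 4)*(a^2 - 3*a) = (a - 3)*(a + 4)*(a)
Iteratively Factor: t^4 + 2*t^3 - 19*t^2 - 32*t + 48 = (t + 3)*(t^3 - t^2 - 16*t + 16) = (t + 3)*(t + 4)*(t^2 - 5*t + 4) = (t - 4)*(t + 3)*(t + 4)*(t - 1)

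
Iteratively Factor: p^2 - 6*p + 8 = (p - 4)*(p - 2)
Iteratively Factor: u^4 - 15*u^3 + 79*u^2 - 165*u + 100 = (u - 5)*(u^3 - 10*u^2 + 29*u - 20) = (u - 5)*(u - 1)*(u^2 - 9*u + 20) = (u - 5)*(u - 4)*(u - 1)*(u - 5)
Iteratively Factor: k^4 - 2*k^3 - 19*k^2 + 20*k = (k)*(k^3 - 2*k^2 - 19*k + 20) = k*(k + 4)*(k^2 - 6*k + 5) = k*(k - 5)*(k + 4)*(k - 1)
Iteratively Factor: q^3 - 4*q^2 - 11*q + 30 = (q - 5)*(q^2 + q - 6) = (q - 5)*(q + 3)*(q - 2)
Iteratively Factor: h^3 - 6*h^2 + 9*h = (h - 3)*(h^2 - 3*h) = h*(h - 3)*(h - 3)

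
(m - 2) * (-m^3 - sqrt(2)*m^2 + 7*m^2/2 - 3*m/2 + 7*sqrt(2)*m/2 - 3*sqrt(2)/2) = -m^4 - sqrt(2)*m^3 + 11*m^3/2 - 17*m^2/2 + 11*sqrt(2)*m^2/2 - 17*sqrt(2)*m/2 + 3*m + 3*sqrt(2)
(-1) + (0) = -1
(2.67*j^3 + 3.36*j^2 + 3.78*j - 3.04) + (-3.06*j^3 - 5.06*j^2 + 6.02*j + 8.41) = -0.39*j^3 - 1.7*j^2 + 9.8*j + 5.37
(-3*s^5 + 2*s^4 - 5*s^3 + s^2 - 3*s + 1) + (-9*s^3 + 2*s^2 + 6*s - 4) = -3*s^5 + 2*s^4 - 14*s^3 + 3*s^2 + 3*s - 3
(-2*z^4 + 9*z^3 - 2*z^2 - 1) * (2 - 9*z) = 18*z^5 - 85*z^4 + 36*z^3 - 4*z^2 + 9*z - 2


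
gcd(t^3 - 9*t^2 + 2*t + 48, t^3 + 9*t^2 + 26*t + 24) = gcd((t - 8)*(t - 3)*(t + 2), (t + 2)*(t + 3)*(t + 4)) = t + 2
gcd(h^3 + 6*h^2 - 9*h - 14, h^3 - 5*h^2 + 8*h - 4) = h - 2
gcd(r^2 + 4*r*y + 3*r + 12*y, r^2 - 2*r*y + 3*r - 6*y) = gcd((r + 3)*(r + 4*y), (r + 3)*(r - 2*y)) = r + 3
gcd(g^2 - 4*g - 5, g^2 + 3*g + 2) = g + 1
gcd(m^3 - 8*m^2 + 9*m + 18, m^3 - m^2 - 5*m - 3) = m^2 - 2*m - 3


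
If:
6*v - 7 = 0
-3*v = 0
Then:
No Solution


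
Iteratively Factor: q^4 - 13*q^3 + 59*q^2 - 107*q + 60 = (q - 4)*(q^3 - 9*q^2 + 23*q - 15) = (q - 4)*(q - 1)*(q^2 - 8*q + 15) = (q - 4)*(q - 3)*(q - 1)*(q - 5)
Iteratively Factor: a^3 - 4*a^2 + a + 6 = (a - 2)*(a^2 - 2*a - 3) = (a - 3)*(a - 2)*(a + 1)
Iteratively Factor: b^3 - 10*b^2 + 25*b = (b - 5)*(b^2 - 5*b) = b*(b - 5)*(b - 5)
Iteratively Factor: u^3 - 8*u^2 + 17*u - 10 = (u - 1)*(u^2 - 7*u + 10) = (u - 5)*(u - 1)*(u - 2)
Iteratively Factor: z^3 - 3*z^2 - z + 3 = (z - 1)*(z^2 - 2*z - 3) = (z - 3)*(z - 1)*(z + 1)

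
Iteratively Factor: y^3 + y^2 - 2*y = (y)*(y^2 + y - 2) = y*(y - 1)*(y + 2)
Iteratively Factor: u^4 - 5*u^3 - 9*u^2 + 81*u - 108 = (u - 3)*(u^3 - 2*u^2 - 15*u + 36) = (u - 3)*(u + 4)*(u^2 - 6*u + 9) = (u - 3)^2*(u + 4)*(u - 3)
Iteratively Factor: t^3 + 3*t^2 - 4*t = (t + 4)*(t^2 - t) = t*(t + 4)*(t - 1)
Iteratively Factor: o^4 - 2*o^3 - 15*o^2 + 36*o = (o + 4)*(o^3 - 6*o^2 + 9*o) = (o - 3)*(o + 4)*(o^2 - 3*o) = (o - 3)^2*(o + 4)*(o)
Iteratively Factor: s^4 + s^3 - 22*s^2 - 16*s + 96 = (s - 4)*(s^3 + 5*s^2 - 2*s - 24) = (s - 4)*(s - 2)*(s^2 + 7*s + 12) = (s - 4)*(s - 2)*(s + 3)*(s + 4)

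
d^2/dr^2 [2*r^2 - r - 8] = 4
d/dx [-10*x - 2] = -10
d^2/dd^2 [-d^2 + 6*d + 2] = -2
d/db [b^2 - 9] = 2*b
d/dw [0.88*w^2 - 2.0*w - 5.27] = 1.76*w - 2.0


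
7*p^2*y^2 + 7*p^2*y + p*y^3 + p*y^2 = y*(7*p + y)*(p*y + p)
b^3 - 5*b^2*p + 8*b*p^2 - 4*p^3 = (b - 2*p)^2*(b - p)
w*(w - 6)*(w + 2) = w^3 - 4*w^2 - 12*w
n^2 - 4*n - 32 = (n - 8)*(n + 4)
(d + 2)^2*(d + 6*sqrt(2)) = d^3 + 4*d^2 + 6*sqrt(2)*d^2 + 4*d + 24*sqrt(2)*d + 24*sqrt(2)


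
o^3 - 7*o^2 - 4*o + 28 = (o - 7)*(o - 2)*(o + 2)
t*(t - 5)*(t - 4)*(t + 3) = t^4 - 6*t^3 - 7*t^2 + 60*t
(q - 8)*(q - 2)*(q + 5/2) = q^3 - 15*q^2/2 - 9*q + 40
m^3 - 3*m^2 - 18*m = m*(m - 6)*(m + 3)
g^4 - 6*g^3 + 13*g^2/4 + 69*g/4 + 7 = (g - 4)*(g - 7/2)*(g + 1/2)*(g + 1)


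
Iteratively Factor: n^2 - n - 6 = (n + 2)*(n - 3)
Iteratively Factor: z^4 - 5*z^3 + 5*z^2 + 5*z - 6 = (z - 2)*(z^3 - 3*z^2 - z + 3) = (z - 2)*(z - 1)*(z^2 - 2*z - 3) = (z - 3)*(z - 2)*(z - 1)*(z + 1)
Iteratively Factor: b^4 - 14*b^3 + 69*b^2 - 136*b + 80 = (b - 4)*(b^3 - 10*b^2 + 29*b - 20) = (b - 4)*(b - 1)*(b^2 - 9*b + 20) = (b - 4)^2*(b - 1)*(b - 5)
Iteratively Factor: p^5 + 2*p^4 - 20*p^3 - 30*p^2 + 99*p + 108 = (p + 3)*(p^4 - p^3 - 17*p^2 + 21*p + 36) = (p - 3)*(p + 3)*(p^3 + 2*p^2 - 11*p - 12) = (p - 3)^2*(p + 3)*(p^2 + 5*p + 4) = (p - 3)^2*(p + 3)*(p + 4)*(p + 1)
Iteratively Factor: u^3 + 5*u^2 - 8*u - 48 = (u + 4)*(u^2 + u - 12) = (u + 4)^2*(u - 3)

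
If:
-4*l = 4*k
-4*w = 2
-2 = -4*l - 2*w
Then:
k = -3/4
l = 3/4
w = -1/2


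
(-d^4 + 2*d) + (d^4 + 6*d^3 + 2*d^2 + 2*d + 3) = 6*d^3 + 2*d^2 + 4*d + 3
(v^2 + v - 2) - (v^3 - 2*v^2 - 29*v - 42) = -v^3 + 3*v^2 + 30*v + 40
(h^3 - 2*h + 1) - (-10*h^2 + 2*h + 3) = h^3 + 10*h^2 - 4*h - 2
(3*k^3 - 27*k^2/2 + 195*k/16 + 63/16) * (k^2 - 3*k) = 3*k^5 - 45*k^4/2 + 843*k^3/16 - 261*k^2/8 - 189*k/16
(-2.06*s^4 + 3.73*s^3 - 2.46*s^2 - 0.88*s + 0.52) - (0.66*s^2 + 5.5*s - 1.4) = -2.06*s^4 + 3.73*s^3 - 3.12*s^2 - 6.38*s + 1.92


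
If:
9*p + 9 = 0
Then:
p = -1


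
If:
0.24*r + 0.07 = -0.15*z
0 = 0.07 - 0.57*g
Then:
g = 0.12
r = -0.625*z - 0.291666666666667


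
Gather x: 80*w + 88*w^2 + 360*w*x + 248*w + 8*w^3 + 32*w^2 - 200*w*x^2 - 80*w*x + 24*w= 8*w^3 + 120*w^2 - 200*w*x^2 + 280*w*x + 352*w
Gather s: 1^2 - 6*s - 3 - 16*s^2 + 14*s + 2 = -16*s^2 + 8*s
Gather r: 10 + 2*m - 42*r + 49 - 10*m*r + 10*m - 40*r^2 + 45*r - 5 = 12*m - 40*r^2 + r*(3 - 10*m) + 54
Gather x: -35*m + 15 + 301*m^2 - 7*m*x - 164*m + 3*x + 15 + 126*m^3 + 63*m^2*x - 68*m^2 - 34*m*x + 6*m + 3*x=126*m^3 + 233*m^2 - 193*m + x*(63*m^2 - 41*m + 6) + 30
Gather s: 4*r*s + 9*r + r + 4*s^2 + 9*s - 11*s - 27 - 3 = 10*r + 4*s^2 + s*(4*r - 2) - 30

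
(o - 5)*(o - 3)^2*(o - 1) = o^4 - 12*o^3 + 50*o^2 - 84*o + 45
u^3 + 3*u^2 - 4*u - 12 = (u - 2)*(u + 2)*(u + 3)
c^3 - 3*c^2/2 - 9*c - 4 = (c - 4)*(c + 1/2)*(c + 2)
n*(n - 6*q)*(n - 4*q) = n^3 - 10*n^2*q + 24*n*q^2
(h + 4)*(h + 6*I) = h^2 + 4*h + 6*I*h + 24*I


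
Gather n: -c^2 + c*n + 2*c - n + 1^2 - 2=-c^2 + 2*c + n*(c - 1) - 1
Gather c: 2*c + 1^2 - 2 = 2*c - 1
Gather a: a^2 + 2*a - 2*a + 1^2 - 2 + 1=a^2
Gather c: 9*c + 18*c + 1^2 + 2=27*c + 3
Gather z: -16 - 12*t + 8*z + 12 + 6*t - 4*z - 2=-6*t + 4*z - 6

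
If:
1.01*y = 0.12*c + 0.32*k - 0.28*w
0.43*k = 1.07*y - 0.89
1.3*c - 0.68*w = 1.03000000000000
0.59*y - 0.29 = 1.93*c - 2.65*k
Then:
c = -0.87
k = -0.65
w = -3.17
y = 0.57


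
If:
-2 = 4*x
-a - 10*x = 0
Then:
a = 5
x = -1/2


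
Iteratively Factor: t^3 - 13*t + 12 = (t - 3)*(t^2 + 3*t - 4) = (t - 3)*(t - 1)*(t + 4)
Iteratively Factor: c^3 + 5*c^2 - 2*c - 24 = (c + 3)*(c^2 + 2*c - 8) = (c + 3)*(c + 4)*(c - 2)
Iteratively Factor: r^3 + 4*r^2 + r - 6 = (r + 3)*(r^2 + r - 2) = (r + 2)*(r + 3)*(r - 1)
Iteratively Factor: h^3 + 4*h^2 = (h + 4)*(h^2) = h*(h + 4)*(h)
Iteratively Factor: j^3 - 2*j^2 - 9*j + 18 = (j + 3)*(j^2 - 5*j + 6) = (j - 3)*(j + 3)*(j - 2)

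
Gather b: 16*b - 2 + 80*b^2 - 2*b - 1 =80*b^2 + 14*b - 3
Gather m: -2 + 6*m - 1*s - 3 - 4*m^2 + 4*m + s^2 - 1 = -4*m^2 + 10*m + s^2 - s - 6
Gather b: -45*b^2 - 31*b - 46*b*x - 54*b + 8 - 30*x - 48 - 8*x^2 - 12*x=-45*b^2 + b*(-46*x - 85) - 8*x^2 - 42*x - 40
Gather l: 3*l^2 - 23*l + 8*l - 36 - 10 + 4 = 3*l^2 - 15*l - 42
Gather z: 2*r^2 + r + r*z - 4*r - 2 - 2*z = 2*r^2 - 3*r + z*(r - 2) - 2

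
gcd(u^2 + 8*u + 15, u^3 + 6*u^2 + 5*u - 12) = u + 3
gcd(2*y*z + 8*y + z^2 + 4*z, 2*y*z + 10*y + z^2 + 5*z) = 2*y + z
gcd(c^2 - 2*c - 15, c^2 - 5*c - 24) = c + 3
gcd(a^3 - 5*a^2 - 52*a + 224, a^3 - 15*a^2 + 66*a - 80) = a - 8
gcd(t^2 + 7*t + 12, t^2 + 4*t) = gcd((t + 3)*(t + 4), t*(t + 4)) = t + 4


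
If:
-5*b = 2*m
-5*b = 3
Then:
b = -3/5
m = 3/2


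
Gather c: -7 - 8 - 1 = -16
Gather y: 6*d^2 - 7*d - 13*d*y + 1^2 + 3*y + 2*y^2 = 6*d^2 - 7*d + 2*y^2 + y*(3 - 13*d) + 1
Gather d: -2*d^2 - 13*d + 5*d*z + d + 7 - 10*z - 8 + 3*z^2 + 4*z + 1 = -2*d^2 + d*(5*z - 12) + 3*z^2 - 6*z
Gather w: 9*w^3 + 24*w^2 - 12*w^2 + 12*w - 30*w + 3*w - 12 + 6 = 9*w^3 + 12*w^2 - 15*w - 6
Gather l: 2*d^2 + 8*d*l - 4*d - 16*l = 2*d^2 - 4*d + l*(8*d - 16)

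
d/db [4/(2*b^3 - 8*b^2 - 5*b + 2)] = 4*(-6*b^2 + 16*b + 5)/(2*b^3 - 8*b^2 - 5*b + 2)^2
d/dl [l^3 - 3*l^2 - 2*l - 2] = 3*l^2 - 6*l - 2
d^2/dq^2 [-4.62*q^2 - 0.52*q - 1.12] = -9.24000000000000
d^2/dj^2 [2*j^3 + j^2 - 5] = 12*j + 2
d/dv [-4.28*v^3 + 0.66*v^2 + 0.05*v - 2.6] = -12.84*v^2 + 1.32*v + 0.05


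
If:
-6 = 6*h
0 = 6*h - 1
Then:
No Solution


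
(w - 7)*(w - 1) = w^2 - 8*w + 7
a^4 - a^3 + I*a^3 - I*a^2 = a^2*(a - 1)*(a + I)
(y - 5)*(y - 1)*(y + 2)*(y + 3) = y^4 - y^3 - 19*y^2 - 11*y + 30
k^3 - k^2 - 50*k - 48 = (k - 8)*(k + 1)*(k + 6)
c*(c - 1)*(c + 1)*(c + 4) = c^4 + 4*c^3 - c^2 - 4*c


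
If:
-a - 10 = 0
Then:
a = -10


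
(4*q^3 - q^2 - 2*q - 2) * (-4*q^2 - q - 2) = -16*q^5 + q^3 + 12*q^2 + 6*q + 4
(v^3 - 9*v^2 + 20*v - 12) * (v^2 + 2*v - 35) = v^5 - 7*v^4 - 33*v^3 + 343*v^2 - 724*v + 420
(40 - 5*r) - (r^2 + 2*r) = -r^2 - 7*r + 40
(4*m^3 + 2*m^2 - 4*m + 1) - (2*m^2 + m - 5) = 4*m^3 - 5*m + 6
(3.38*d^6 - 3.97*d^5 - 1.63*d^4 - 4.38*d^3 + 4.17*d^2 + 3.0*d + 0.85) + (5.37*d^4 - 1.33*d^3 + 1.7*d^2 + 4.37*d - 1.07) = 3.38*d^6 - 3.97*d^5 + 3.74*d^4 - 5.71*d^3 + 5.87*d^2 + 7.37*d - 0.22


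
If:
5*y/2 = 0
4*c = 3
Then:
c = 3/4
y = 0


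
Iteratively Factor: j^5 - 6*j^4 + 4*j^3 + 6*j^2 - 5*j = (j)*(j^4 - 6*j^3 + 4*j^2 + 6*j - 5) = j*(j - 5)*(j^3 - j^2 - j + 1) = j*(j - 5)*(j + 1)*(j^2 - 2*j + 1) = j*(j - 5)*(j - 1)*(j + 1)*(j - 1)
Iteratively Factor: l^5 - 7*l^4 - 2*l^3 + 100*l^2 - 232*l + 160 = (l - 2)*(l^4 - 5*l^3 - 12*l^2 + 76*l - 80) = (l - 2)*(l + 4)*(l^3 - 9*l^2 + 24*l - 20) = (l - 2)^2*(l + 4)*(l^2 - 7*l + 10) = (l - 2)^3*(l + 4)*(l - 5)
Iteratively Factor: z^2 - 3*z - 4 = (z + 1)*(z - 4)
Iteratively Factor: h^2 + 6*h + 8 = (h + 4)*(h + 2)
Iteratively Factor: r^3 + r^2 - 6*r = (r)*(r^2 + r - 6) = r*(r - 2)*(r + 3)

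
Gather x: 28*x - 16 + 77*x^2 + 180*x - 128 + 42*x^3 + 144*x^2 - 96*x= 42*x^3 + 221*x^2 + 112*x - 144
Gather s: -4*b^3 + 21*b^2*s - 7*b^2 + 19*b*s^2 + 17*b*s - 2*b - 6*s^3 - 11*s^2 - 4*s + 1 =-4*b^3 - 7*b^2 - 2*b - 6*s^3 + s^2*(19*b - 11) + s*(21*b^2 + 17*b - 4) + 1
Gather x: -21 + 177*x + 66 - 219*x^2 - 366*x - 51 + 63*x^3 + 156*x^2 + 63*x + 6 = 63*x^3 - 63*x^2 - 126*x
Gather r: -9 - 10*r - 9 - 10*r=-20*r - 18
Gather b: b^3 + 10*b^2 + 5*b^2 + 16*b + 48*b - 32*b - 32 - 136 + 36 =b^3 + 15*b^2 + 32*b - 132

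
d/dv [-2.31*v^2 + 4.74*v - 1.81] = 4.74 - 4.62*v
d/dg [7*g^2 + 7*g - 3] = 14*g + 7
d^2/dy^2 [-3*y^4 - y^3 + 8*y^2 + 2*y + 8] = -36*y^2 - 6*y + 16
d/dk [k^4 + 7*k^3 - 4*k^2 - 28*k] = 4*k^3 + 21*k^2 - 8*k - 28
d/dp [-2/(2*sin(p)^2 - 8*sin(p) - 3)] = 8*(sin(p) - 2)*cos(p)/(8*sin(p) + cos(2*p) + 2)^2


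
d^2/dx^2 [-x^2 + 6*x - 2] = -2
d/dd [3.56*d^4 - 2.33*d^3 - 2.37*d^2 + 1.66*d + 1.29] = 14.24*d^3 - 6.99*d^2 - 4.74*d + 1.66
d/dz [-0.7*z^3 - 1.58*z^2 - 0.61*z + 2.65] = -2.1*z^2 - 3.16*z - 0.61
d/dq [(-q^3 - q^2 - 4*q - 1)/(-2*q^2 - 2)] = (q^4 - q^2 + 4)/(2*(q^4 + 2*q^2 + 1))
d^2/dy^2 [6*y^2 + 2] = 12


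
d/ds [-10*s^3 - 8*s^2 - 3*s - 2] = -30*s^2 - 16*s - 3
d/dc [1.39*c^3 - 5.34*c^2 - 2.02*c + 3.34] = 4.17*c^2 - 10.68*c - 2.02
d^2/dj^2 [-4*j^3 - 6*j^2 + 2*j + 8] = -24*j - 12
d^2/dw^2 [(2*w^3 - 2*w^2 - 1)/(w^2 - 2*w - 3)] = 10*(2*w^3 + 3*w^2 + 12*w - 5)/(w^6 - 6*w^5 + 3*w^4 + 28*w^3 - 9*w^2 - 54*w - 27)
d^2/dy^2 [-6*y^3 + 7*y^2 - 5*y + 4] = 14 - 36*y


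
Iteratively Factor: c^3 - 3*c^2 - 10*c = (c - 5)*(c^2 + 2*c) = c*(c - 5)*(c + 2)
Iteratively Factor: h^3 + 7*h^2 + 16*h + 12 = (h + 3)*(h^2 + 4*h + 4) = (h + 2)*(h + 3)*(h + 2)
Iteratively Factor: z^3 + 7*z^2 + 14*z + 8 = (z + 4)*(z^2 + 3*z + 2) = (z + 1)*(z + 4)*(z + 2)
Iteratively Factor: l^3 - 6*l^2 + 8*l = (l - 4)*(l^2 - 2*l) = l*(l - 4)*(l - 2)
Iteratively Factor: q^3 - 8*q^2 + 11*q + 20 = (q + 1)*(q^2 - 9*q + 20) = (q - 4)*(q + 1)*(q - 5)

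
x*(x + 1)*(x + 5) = x^3 + 6*x^2 + 5*x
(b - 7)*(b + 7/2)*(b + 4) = b^3 + b^2/2 - 77*b/2 - 98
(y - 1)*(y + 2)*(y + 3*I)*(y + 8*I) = y^4 + y^3 + 11*I*y^3 - 26*y^2 + 11*I*y^2 - 24*y - 22*I*y + 48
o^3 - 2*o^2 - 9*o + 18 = (o - 3)*(o - 2)*(o + 3)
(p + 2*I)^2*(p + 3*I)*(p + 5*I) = p^4 + 12*I*p^3 - 51*p^2 - 92*I*p + 60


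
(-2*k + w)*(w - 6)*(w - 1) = -2*k*w^2 + 14*k*w - 12*k + w^3 - 7*w^2 + 6*w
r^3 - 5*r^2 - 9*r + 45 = (r - 5)*(r - 3)*(r + 3)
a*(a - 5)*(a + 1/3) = a^3 - 14*a^2/3 - 5*a/3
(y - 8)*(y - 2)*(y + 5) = y^3 - 5*y^2 - 34*y + 80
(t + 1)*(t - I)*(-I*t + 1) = -I*t^3 - I*t^2 - I*t - I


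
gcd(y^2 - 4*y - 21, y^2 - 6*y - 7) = y - 7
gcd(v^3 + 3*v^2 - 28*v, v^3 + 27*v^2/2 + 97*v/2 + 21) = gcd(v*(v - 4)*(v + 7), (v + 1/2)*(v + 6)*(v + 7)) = v + 7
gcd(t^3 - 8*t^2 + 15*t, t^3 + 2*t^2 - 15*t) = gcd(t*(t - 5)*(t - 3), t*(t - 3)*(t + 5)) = t^2 - 3*t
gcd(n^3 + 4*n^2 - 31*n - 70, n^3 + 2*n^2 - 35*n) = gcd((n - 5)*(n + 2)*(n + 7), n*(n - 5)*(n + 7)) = n^2 + 2*n - 35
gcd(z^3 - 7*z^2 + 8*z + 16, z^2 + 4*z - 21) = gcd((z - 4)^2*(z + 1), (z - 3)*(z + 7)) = 1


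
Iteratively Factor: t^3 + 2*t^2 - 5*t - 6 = (t - 2)*(t^2 + 4*t + 3) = (t - 2)*(t + 3)*(t + 1)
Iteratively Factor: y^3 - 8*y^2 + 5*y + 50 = (y + 2)*(y^2 - 10*y + 25) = (y - 5)*(y + 2)*(y - 5)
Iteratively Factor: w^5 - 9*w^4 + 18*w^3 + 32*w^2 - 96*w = (w + 2)*(w^4 - 11*w^3 + 40*w^2 - 48*w) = (w - 4)*(w + 2)*(w^3 - 7*w^2 + 12*w) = (w - 4)^2*(w + 2)*(w^2 - 3*w) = (w - 4)^2*(w - 3)*(w + 2)*(w)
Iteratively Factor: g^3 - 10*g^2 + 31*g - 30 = (g - 5)*(g^2 - 5*g + 6) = (g - 5)*(g - 2)*(g - 3)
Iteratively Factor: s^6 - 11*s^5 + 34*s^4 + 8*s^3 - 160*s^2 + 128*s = (s - 4)*(s^5 - 7*s^4 + 6*s^3 + 32*s^2 - 32*s) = (s - 4)^2*(s^4 - 3*s^3 - 6*s^2 + 8*s) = (s - 4)^3*(s^3 + s^2 - 2*s) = (s - 4)^3*(s - 1)*(s^2 + 2*s) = s*(s - 4)^3*(s - 1)*(s + 2)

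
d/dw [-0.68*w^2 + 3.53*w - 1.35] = 3.53 - 1.36*w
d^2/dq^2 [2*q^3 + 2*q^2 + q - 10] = 12*q + 4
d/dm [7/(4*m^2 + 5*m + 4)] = 7*(-8*m - 5)/(4*m^2 + 5*m + 4)^2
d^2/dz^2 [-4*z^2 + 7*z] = -8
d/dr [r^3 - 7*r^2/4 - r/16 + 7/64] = 3*r^2 - 7*r/2 - 1/16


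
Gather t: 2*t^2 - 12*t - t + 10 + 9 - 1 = 2*t^2 - 13*t + 18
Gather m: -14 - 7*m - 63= -7*m - 77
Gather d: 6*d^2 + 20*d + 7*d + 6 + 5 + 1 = 6*d^2 + 27*d + 12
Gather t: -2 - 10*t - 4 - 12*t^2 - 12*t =-12*t^2 - 22*t - 6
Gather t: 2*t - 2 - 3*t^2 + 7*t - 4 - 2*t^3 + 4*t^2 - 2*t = -2*t^3 + t^2 + 7*t - 6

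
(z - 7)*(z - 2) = z^2 - 9*z + 14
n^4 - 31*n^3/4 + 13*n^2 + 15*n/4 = n*(n - 5)*(n - 3)*(n + 1/4)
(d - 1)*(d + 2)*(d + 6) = d^3 + 7*d^2 + 4*d - 12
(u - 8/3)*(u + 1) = u^2 - 5*u/3 - 8/3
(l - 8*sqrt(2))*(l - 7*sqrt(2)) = l^2 - 15*sqrt(2)*l + 112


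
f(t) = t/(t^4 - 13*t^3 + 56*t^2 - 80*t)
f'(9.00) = -0.00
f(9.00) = 0.01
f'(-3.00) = 0.00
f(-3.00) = 0.00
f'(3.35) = -5.28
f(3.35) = -1.43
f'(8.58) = -0.01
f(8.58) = 0.01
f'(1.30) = -0.04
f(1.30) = -0.04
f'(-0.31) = -0.01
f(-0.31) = -0.01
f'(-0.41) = -0.01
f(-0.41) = -0.01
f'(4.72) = -5.47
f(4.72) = -6.89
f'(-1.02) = -0.00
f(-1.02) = -0.01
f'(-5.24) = -0.00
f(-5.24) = -0.00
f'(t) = t*(-4*t^3 + 39*t^2 - 112*t + 80)/(t^4 - 13*t^3 + 56*t^2 - 80*t)^2 + 1/(t^4 - 13*t^3 + 56*t^2 - 80*t) = (14 - 3*t)/(t^5 - 22*t^4 + 193*t^3 - 844*t^2 + 1840*t - 1600)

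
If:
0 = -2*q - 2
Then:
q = -1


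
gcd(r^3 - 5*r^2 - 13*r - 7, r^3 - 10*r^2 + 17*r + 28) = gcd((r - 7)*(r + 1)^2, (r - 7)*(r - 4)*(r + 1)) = r^2 - 6*r - 7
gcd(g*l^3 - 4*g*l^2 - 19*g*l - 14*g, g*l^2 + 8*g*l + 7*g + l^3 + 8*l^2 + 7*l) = l + 1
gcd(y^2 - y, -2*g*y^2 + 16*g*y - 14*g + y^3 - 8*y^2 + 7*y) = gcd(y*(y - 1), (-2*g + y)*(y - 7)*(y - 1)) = y - 1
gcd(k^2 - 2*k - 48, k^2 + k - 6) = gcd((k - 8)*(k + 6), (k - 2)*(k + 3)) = 1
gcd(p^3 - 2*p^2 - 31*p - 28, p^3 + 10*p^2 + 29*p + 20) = p^2 + 5*p + 4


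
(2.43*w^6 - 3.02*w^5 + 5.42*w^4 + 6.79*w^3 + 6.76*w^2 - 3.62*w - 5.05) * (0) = 0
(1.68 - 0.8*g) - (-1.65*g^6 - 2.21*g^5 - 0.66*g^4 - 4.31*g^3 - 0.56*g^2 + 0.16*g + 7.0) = 1.65*g^6 + 2.21*g^5 + 0.66*g^4 + 4.31*g^3 + 0.56*g^2 - 0.96*g - 5.32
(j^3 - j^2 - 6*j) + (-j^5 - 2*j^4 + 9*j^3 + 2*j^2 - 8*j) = -j^5 - 2*j^4 + 10*j^3 + j^2 - 14*j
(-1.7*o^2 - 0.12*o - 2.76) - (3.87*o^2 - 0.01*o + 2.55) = -5.57*o^2 - 0.11*o - 5.31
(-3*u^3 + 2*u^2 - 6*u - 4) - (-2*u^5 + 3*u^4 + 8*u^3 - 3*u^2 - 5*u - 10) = 2*u^5 - 3*u^4 - 11*u^3 + 5*u^2 - u + 6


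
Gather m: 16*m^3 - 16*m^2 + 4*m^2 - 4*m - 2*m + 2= 16*m^3 - 12*m^2 - 6*m + 2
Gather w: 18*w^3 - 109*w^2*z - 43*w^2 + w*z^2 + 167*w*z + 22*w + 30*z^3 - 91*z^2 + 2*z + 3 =18*w^3 + w^2*(-109*z - 43) + w*(z^2 + 167*z + 22) + 30*z^3 - 91*z^2 + 2*z + 3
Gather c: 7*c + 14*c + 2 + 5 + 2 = 21*c + 9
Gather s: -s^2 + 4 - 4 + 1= 1 - s^2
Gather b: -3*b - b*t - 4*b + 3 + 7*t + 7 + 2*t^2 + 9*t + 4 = b*(-t - 7) + 2*t^2 + 16*t + 14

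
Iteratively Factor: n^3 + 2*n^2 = (n + 2)*(n^2) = n*(n + 2)*(n)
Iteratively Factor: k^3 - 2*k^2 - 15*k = (k - 5)*(k^2 + 3*k) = k*(k - 5)*(k + 3)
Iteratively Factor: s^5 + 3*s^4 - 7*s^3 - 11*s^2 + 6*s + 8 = (s + 1)*(s^4 + 2*s^3 - 9*s^2 - 2*s + 8) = (s - 2)*(s + 1)*(s^3 + 4*s^2 - s - 4) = (s - 2)*(s + 1)^2*(s^2 + 3*s - 4) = (s - 2)*(s + 1)^2*(s + 4)*(s - 1)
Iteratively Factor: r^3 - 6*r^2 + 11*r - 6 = (r - 2)*(r^2 - 4*r + 3) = (r - 2)*(r - 1)*(r - 3)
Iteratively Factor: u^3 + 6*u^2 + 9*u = (u + 3)*(u^2 + 3*u) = u*(u + 3)*(u + 3)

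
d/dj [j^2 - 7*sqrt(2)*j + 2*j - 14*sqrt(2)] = 2*j - 7*sqrt(2) + 2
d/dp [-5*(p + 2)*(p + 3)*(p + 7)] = -15*p^2 - 120*p - 205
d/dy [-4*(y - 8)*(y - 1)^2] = 4*(17 - 3*y)*(y - 1)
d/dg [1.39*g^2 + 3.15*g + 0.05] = 2.78*g + 3.15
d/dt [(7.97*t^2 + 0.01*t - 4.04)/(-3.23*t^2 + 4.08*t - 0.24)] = (32.5499*t^2 - 29.924*t + 16.4808)/(10.4329*t^4 - 26.3568*t^3 + 18.1968*t^2 - 1.9584*t + 0.0576)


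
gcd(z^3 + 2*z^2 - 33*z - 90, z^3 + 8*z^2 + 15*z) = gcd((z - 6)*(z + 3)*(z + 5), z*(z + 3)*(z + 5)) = z^2 + 8*z + 15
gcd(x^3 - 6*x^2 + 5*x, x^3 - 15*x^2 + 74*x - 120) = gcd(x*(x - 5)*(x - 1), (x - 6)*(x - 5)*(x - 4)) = x - 5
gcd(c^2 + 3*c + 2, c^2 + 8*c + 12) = c + 2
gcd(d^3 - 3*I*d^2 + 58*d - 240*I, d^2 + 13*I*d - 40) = d + 8*I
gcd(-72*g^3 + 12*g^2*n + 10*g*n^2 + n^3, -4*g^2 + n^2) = 2*g - n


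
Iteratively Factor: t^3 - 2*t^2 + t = (t)*(t^2 - 2*t + 1) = t*(t - 1)*(t - 1)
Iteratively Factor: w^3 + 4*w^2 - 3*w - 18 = (w - 2)*(w^2 + 6*w + 9) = (w - 2)*(w + 3)*(w + 3)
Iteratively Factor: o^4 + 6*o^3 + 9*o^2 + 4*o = (o + 1)*(o^3 + 5*o^2 + 4*o) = (o + 1)*(o + 4)*(o^2 + o) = o*(o + 1)*(o + 4)*(o + 1)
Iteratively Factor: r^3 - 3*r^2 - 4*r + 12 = (r + 2)*(r^2 - 5*r + 6) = (r - 3)*(r + 2)*(r - 2)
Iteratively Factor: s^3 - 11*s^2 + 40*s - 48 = (s - 4)*(s^2 - 7*s + 12) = (s - 4)*(s - 3)*(s - 4)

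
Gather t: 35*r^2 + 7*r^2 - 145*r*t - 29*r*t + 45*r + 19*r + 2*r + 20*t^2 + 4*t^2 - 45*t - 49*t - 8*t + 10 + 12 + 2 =42*r^2 + 66*r + 24*t^2 + t*(-174*r - 102) + 24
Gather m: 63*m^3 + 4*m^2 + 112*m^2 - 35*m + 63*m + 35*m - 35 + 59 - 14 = 63*m^3 + 116*m^2 + 63*m + 10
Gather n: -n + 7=7 - n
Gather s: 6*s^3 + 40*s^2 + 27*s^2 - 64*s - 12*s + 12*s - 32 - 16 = 6*s^3 + 67*s^2 - 64*s - 48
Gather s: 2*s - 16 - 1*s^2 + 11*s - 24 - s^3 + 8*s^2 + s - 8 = -s^3 + 7*s^2 + 14*s - 48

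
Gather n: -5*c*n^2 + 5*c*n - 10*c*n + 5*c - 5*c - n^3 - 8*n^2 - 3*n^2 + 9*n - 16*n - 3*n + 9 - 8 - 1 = -n^3 + n^2*(-5*c - 11) + n*(-5*c - 10)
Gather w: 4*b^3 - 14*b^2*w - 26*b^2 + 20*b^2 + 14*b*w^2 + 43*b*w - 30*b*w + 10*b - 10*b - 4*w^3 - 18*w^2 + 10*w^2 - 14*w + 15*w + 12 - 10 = 4*b^3 - 6*b^2 - 4*w^3 + w^2*(14*b - 8) + w*(-14*b^2 + 13*b + 1) + 2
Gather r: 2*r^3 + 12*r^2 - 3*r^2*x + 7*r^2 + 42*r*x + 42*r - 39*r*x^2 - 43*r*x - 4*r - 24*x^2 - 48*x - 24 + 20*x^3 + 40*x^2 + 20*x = 2*r^3 + r^2*(19 - 3*x) + r*(-39*x^2 - x + 38) + 20*x^3 + 16*x^2 - 28*x - 24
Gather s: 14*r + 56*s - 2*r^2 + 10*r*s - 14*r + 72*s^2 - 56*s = -2*r^2 + 10*r*s + 72*s^2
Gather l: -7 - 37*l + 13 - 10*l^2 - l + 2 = -10*l^2 - 38*l + 8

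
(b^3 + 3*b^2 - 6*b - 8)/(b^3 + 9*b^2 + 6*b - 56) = (b + 1)/(b + 7)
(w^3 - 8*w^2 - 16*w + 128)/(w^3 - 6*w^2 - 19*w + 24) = (w^2 - 16)/(w^2 + 2*w - 3)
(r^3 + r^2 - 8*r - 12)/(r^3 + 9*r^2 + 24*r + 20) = (r - 3)/(r + 5)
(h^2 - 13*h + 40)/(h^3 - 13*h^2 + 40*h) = 1/h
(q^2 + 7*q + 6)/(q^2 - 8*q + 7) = (q^2 + 7*q + 6)/(q^2 - 8*q + 7)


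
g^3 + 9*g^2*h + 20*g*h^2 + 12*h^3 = (g + h)*(g + 2*h)*(g + 6*h)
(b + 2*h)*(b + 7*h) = b^2 + 9*b*h + 14*h^2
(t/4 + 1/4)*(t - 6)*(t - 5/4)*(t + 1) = t^4/4 - 21*t^3/16 - 3*t^2/2 + 31*t/16 + 15/8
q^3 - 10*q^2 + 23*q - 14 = (q - 7)*(q - 2)*(q - 1)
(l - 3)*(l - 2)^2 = l^3 - 7*l^2 + 16*l - 12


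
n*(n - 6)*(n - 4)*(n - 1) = n^4 - 11*n^3 + 34*n^2 - 24*n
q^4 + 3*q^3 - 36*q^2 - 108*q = q*(q - 6)*(q + 3)*(q + 6)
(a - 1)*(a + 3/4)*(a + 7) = a^3 + 27*a^2/4 - 5*a/2 - 21/4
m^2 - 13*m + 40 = (m - 8)*(m - 5)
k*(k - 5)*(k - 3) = k^3 - 8*k^2 + 15*k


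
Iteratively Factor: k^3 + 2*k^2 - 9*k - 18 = (k + 2)*(k^2 - 9) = (k - 3)*(k + 2)*(k + 3)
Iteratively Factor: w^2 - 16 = (w + 4)*(w - 4)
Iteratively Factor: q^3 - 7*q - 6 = (q + 1)*(q^2 - q - 6) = (q - 3)*(q + 1)*(q + 2)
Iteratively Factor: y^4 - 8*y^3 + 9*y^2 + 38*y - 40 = (y - 5)*(y^3 - 3*y^2 - 6*y + 8) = (y - 5)*(y - 4)*(y^2 + y - 2) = (y - 5)*(y - 4)*(y + 2)*(y - 1)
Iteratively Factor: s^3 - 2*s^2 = (s)*(s^2 - 2*s) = s^2*(s - 2)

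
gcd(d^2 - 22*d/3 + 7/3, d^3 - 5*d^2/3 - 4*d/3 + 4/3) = 1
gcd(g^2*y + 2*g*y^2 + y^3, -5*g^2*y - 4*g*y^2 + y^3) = g*y + y^2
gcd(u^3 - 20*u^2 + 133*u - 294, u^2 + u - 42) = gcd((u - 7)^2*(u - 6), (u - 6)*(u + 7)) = u - 6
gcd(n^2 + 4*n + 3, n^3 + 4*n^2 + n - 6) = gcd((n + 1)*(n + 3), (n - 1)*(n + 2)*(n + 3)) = n + 3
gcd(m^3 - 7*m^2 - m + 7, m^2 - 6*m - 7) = m^2 - 6*m - 7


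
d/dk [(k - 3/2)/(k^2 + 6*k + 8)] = (k^2 + 6*k - (k + 3)*(2*k - 3) + 8)/(k^2 + 6*k + 8)^2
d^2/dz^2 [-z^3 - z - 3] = -6*z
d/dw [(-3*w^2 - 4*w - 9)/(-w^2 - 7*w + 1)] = (17*w^2 - 24*w - 67)/(w^4 + 14*w^3 + 47*w^2 - 14*w + 1)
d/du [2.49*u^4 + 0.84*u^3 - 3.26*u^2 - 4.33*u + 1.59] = 9.96*u^3 + 2.52*u^2 - 6.52*u - 4.33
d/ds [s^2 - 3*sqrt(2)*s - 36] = 2*s - 3*sqrt(2)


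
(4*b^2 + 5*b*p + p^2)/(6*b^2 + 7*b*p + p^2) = (4*b + p)/(6*b + p)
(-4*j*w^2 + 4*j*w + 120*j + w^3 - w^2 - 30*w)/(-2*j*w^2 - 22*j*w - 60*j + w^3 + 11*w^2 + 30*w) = (-4*j*w + 24*j + w^2 - 6*w)/(-2*j*w - 12*j + w^2 + 6*w)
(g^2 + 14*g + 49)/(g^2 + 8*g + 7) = (g + 7)/(g + 1)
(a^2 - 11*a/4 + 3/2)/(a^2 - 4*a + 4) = (a - 3/4)/(a - 2)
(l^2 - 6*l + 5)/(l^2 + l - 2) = (l - 5)/(l + 2)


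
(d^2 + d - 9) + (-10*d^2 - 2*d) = -9*d^2 - d - 9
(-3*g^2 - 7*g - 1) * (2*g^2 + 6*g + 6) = -6*g^4 - 32*g^3 - 62*g^2 - 48*g - 6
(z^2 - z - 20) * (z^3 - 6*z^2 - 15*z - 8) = z^5 - 7*z^4 - 29*z^3 + 127*z^2 + 308*z + 160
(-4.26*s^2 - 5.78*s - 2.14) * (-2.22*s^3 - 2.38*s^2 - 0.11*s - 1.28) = 9.4572*s^5 + 22.9704*s^4 + 18.9758*s^3 + 11.1818*s^2 + 7.6338*s + 2.7392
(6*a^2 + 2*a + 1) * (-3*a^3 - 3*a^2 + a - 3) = -18*a^5 - 24*a^4 - 3*a^3 - 19*a^2 - 5*a - 3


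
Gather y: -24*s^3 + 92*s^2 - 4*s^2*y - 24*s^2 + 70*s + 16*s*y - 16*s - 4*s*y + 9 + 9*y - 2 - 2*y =-24*s^3 + 68*s^2 + 54*s + y*(-4*s^2 + 12*s + 7) + 7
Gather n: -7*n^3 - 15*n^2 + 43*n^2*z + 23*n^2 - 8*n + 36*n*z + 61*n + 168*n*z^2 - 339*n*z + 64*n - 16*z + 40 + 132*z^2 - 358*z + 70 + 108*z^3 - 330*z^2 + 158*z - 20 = -7*n^3 + n^2*(43*z + 8) + n*(168*z^2 - 303*z + 117) + 108*z^3 - 198*z^2 - 216*z + 90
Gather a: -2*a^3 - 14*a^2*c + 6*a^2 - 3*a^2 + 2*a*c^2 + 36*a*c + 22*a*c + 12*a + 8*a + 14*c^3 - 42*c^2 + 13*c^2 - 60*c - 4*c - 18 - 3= -2*a^3 + a^2*(3 - 14*c) + a*(2*c^2 + 58*c + 20) + 14*c^3 - 29*c^2 - 64*c - 21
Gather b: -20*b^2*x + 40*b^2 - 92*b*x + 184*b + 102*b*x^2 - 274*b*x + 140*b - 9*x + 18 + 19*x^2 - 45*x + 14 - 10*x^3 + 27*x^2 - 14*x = b^2*(40 - 20*x) + b*(102*x^2 - 366*x + 324) - 10*x^3 + 46*x^2 - 68*x + 32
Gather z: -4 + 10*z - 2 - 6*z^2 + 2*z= -6*z^2 + 12*z - 6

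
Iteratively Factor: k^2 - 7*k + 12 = (k - 3)*(k - 4)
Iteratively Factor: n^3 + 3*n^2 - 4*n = (n + 4)*(n^2 - n) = n*(n + 4)*(n - 1)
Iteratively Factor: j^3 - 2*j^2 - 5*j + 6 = (j - 3)*(j^2 + j - 2) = (j - 3)*(j + 2)*(j - 1)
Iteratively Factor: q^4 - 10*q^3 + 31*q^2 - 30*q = (q - 3)*(q^3 - 7*q^2 + 10*q) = (q - 5)*(q - 3)*(q^2 - 2*q) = (q - 5)*(q - 3)*(q - 2)*(q)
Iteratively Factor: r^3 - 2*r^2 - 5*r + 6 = (r - 3)*(r^2 + r - 2) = (r - 3)*(r + 2)*(r - 1)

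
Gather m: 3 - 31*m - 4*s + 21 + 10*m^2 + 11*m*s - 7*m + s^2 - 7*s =10*m^2 + m*(11*s - 38) + s^2 - 11*s + 24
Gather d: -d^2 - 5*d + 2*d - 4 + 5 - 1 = -d^2 - 3*d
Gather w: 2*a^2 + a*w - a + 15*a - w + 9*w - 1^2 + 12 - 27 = 2*a^2 + 14*a + w*(a + 8) - 16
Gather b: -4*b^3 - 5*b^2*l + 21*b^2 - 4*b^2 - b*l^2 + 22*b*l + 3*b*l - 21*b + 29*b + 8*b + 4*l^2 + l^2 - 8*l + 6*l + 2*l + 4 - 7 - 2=-4*b^3 + b^2*(17 - 5*l) + b*(-l^2 + 25*l + 16) + 5*l^2 - 5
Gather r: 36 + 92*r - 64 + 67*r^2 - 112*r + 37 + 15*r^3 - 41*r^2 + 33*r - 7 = 15*r^3 + 26*r^2 + 13*r + 2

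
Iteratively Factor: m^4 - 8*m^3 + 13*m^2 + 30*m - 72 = (m - 3)*(m^3 - 5*m^2 - 2*m + 24) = (m - 3)*(m + 2)*(m^2 - 7*m + 12) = (m - 4)*(m - 3)*(m + 2)*(m - 3)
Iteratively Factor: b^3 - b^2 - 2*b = (b + 1)*(b^2 - 2*b) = (b - 2)*(b + 1)*(b)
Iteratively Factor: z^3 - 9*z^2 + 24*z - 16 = (z - 4)*(z^2 - 5*z + 4) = (z - 4)*(z - 1)*(z - 4)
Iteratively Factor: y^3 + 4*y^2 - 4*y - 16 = (y + 4)*(y^2 - 4) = (y + 2)*(y + 4)*(y - 2)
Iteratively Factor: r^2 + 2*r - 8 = (r - 2)*(r + 4)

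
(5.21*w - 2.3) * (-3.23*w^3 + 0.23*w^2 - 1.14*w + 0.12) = -16.8283*w^4 + 8.6273*w^3 - 6.4684*w^2 + 3.2472*w - 0.276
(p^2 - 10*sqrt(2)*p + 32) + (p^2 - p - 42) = 2*p^2 - 10*sqrt(2)*p - p - 10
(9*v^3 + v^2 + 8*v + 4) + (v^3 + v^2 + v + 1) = 10*v^3 + 2*v^2 + 9*v + 5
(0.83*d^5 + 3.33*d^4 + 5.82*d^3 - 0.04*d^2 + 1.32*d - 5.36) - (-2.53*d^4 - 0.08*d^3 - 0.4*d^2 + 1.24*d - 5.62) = 0.83*d^5 + 5.86*d^4 + 5.9*d^3 + 0.36*d^2 + 0.0800000000000001*d + 0.26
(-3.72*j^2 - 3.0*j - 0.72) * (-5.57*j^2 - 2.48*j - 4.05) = 20.7204*j^4 + 25.9356*j^3 + 26.5164*j^2 + 13.9356*j + 2.916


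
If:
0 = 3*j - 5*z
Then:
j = 5*z/3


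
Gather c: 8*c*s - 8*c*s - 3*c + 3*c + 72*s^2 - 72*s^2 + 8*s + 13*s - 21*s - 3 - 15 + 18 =0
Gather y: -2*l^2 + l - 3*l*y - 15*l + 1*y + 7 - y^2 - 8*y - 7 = -2*l^2 - 14*l - y^2 + y*(-3*l - 7)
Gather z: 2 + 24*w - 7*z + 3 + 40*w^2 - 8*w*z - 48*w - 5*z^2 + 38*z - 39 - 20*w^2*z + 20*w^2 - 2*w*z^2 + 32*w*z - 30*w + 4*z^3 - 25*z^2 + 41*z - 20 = 60*w^2 - 54*w + 4*z^3 + z^2*(-2*w - 30) + z*(-20*w^2 + 24*w + 72) - 54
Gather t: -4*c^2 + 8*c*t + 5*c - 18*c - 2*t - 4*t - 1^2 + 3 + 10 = -4*c^2 - 13*c + t*(8*c - 6) + 12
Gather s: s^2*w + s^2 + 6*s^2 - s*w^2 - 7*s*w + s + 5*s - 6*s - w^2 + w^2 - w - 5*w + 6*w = s^2*(w + 7) + s*(-w^2 - 7*w)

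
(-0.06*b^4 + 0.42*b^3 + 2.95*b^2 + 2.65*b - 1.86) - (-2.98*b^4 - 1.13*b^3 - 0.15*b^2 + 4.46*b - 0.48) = 2.92*b^4 + 1.55*b^3 + 3.1*b^2 - 1.81*b - 1.38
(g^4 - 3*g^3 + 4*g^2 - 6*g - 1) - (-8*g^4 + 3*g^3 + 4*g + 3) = 9*g^4 - 6*g^3 + 4*g^2 - 10*g - 4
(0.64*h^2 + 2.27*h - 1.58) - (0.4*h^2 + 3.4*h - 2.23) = 0.24*h^2 - 1.13*h + 0.65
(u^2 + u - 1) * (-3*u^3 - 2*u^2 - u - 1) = -3*u^5 - 5*u^4 + 1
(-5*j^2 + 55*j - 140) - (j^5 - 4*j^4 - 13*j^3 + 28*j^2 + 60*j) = -j^5 + 4*j^4 + 13*j^3 - 33*j^2 - 5*j - 140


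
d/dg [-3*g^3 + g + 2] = 1 - 9*g^2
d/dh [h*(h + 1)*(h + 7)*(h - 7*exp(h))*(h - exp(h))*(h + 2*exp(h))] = -6*h^5*exp(h) + 6*h^5 - 18*h^4*exp(2*h) - 78*h^4*exp(h) + 40*h^4 + 42*h^3*exp(3*h) - 180*h^3*exp(2*h) - 234*h^3*exp(h) + 28*h^3 + 378*h^2*exp(3*h) - 342*h^2*exp(2*h) - 126*h^2*exp(h) + 518*h*exp(3*h) - 126*h*exp(2*h) + 98*exp(3*h)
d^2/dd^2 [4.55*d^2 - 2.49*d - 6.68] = 9.10000000000000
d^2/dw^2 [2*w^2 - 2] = 4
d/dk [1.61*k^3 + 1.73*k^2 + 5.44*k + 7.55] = 4.83*k^2 + 3.46*k + 5.44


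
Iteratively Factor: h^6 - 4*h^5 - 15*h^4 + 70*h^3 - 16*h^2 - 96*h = (h - 4)*(h^5 - 15*h^3 + 10*h^2 + 24*h) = (h - 4)*(h - 2)*(h^4 + 2*h^3 - 11*h^2 - 12*h) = (h - 4)*(h - 3)*(h - 2)*(h^3 + 5*h^2 + 4*h) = (h - 4)*(h - 3)*(h - 2)*(h + 1)*(h^2 + 4*h) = (h - 4)*(h - 3)*(h - 2)*(h + 1)*(h + 4)*(h)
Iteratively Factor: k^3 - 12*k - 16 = (k - 4)*(k^2 + 4*k + 4) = (k - 4)*(k + 2)*(k + 2)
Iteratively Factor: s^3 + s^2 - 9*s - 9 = (s + 3)*(s^2 - 2*s - 3) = (s - 3)*(s + 3)*(s + 1)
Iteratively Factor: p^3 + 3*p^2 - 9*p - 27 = (p - 3)*(p^2 + 6*p + 9) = (p - 3)*(p + 3)*(p + 3)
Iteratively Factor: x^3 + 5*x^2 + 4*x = (x + 4)*(x^2 + x) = x*(x + 4)*(x + 1)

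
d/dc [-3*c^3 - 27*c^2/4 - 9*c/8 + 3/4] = -9*c^2 - 27*c/2 - 9/8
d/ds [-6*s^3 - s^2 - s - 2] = -18*s^2 - 2*s - 1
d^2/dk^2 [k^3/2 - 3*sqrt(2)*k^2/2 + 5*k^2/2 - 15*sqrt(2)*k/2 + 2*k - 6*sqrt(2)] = 3*k - 3*sqrt(2) + 5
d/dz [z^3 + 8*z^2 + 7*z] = 3*z^2 + 16*z + 7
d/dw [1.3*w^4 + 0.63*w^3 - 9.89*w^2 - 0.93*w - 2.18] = 5.2*w^3 + 1.89*w^2 - 19.78*w - 0.93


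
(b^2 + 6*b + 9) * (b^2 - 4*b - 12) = b^4 + 2*b^3 - 27*b^2 - 108*b - 108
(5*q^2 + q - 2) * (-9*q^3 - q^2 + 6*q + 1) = -45*q^5 - 14*q^4 + 47*q^3 + 13*q^2 - 11*q - 2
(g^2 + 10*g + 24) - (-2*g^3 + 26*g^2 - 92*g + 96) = 2*g^3 - 25*g^2 + 102*g - 72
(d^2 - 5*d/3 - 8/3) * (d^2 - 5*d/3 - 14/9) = d^4 - 10*d^3/3 - 13*d^2/9 + 190*d/27 + 112/27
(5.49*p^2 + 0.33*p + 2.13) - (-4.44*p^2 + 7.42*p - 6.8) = 9.93*p^2 - 7.09*p + 8.93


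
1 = 1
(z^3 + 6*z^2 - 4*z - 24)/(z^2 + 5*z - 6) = (z^2 - 4)/(z - 1)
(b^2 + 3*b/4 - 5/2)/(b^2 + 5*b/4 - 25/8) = 2*(b + 2)/(2*b + 5)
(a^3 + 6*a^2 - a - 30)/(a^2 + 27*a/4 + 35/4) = 4*(a^2 + a - 6)/(4*a + 7)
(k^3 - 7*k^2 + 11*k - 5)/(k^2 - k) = k - 6 + 5/k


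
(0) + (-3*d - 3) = -3*d - 3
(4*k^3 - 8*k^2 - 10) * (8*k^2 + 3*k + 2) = 32*k^5 - 52*k^4 - 16*k^3 - 96*k^2 - 30*k - 20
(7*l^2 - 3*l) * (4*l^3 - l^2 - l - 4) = 28*l^5 - 19*l^4 - 4*l^3 - 25*l^2 + 12*l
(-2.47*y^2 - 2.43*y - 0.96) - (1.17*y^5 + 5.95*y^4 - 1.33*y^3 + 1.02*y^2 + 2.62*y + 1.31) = -1.17*y^5 - 5.95*y^4 + 1.33*y^3 - 3.49*y^2 - 5.05*y - 2.27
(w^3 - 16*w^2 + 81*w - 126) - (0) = w^3 - 16*w^2 + 81*w - 126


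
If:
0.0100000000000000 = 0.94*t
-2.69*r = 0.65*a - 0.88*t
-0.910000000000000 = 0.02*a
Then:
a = -45.50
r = 11.00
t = 0.01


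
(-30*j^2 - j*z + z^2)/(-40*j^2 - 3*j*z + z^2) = (-6*j + z)/(-8*j + z)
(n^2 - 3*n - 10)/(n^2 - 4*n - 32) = (-n^2 + 3*n + 10)/(-n^2 + 4*n + 32)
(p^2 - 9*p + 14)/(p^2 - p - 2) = (p - 7)/(p + 1)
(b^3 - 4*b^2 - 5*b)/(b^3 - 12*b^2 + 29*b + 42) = b*(b - 5)/(b^2 - 13*b + 42)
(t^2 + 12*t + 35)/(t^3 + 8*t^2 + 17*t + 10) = (t + 7)/(t^2 + 3*t + 2)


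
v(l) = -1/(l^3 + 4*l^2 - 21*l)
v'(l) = -(-3*l^2 - 8*l + 21)/(l^3 + 4*l^2 - 21*l)^2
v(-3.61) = -0.01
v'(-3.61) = -0.00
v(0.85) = 0.07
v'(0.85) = -0.06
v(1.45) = 0.05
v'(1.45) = -0.01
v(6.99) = -0.00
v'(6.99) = 0.00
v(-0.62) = -0.07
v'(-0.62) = -0.12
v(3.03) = -1.10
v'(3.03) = 37.03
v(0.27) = 0.19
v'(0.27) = -0.65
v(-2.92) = -0.01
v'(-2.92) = -0.00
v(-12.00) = 0.00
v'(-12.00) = 0.00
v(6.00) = 0.00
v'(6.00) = 0.00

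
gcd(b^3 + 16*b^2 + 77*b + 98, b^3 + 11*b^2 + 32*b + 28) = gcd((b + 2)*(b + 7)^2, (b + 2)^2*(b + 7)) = b^2 + 9*b + 14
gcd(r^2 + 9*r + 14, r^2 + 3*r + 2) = r + 2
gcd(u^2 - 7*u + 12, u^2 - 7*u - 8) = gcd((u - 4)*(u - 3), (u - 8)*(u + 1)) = 1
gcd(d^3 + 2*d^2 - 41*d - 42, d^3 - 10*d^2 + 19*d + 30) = d^2 - 5*d - 6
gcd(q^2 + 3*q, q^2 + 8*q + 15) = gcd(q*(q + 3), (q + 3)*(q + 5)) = q + 3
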